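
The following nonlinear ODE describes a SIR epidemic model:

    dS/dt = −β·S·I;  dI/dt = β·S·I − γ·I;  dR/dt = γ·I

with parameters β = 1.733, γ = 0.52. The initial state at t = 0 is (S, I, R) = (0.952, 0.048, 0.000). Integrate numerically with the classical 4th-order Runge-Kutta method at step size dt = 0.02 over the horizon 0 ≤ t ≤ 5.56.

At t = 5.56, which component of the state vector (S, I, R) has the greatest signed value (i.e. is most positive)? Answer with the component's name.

largest component: R

t=0.000: state=(0.952, 0.048, 0.000)
step 1 (dt=0.02): k1=(-0.079, 0.054, 0.025), k2=(-0.080, 0.055, 0.025), k3=(-0.080, 0.055, 0.025), k4=(-0.081, 0.055, 0.026); state += dt/6·(k1+2k2+2k3+k4)
t=0.020: state=(0.950, 0.049, 0.001)
t=0.040: state=(0.949, 0.050, 0.001)
t=0.060: state=(0.947, 0.051, 0.002)
continuing one RK4 step at a time; state shown every 10 steps (Δt=0.2):
t=0.200: state=(0.934, 0.060, 0.006)
t=0.400: state=(0.913, 0.074, 0.013)
t=0.600: state=(0.887, 0.092, 0.021)
t=0.800: state=(0.856, 0.112, 0.032)
t=1.000: state=(0.821, 0.135, 0.045)
t=1.200: state=(0.780, 0.160, 0.060)
t=1.400: state=(0.734, 0.188, 0.078)
t=1.600: state=(0.685, 0.217, 0.099)
t=1.800: state=(0.632, 0.245, 0.123)
t=2.000: state=(0.578, 0.272, 0.150)
t=2.200: state=(0.523, 0.297, 0.180)
t=2.400: state=(0.470, 0.318, 0.212)
t=2.600: state=(0.420, 0.334, 0.246)
t=2.800: state=(0.373, 0.346, 0.281)
t=3.000: state=(0.331, 0.352, 0.317)
t=3.200: state=(0.293, 0.353, 0.354)
t=3.400: state=(0.259, 0.350, 0.391)
t=3.600: state=(0.230, 0.344, 0.427)
t=3.800: state=(0.204, 0.334, 0.462)
t=4.000: state=(0.182, 0.322, 0.496)
t=4.200: state=(0.163, 0.308, 0.529)
t=4.400: state=(0.147, 0.293, 0.560)
t=4.600: state=(0.133, 0.277, 0.590)
t=4.800: state=(0.122, 0.261, 0.618)
t=5.000: state=(0.111, 0.245, 0.644)
t=5.200: state=(0.103, 0.229, 0.669)
t=5.400: state=(0.095, 0.213, 0.692)
t=5.560: state=(0.090, 0.201, 0.709)
compare at T: S=0.090, I=0.201, R=0.709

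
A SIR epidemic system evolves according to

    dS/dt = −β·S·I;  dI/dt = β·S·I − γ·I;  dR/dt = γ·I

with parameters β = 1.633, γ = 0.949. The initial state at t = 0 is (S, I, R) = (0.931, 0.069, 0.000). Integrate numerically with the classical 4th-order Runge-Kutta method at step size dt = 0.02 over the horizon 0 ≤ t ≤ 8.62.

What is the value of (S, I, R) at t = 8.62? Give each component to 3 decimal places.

(S, I, R) = (0.275, 0.016, 0.709)

t=0.000: state=(0.931, 0.069, 0.000)
step 1 (dt=0.02): k1=(-0.105, 0.039, 0.065), k2=(-0.105, 0.040, 0.066), k3=(-0.105, 0.040, 0.066), k4=(-0.106, 0.040, 0.066); state += dt/6·(k1+2k2+2k3+k4)
t=0.020: state=(0.929, 0.070, 0.001)
t=0.040: state=(0.927, 0.071, 0.003)
t=0.060: state=(0.925, 0.071, 0.004)
continuing one RK4 step at a time; state shown every 25 steps (Δt=0.5):
t=0.500: state=(0.873, 0.090, 0.038)
t=1.000: state=(0.804, 0.111, 0.085)
t=1.500: state=(0.729, 0.129, 0.142)
t=2.000: state=(0.653, 0.141, 0.207)
t=2.500: state=(0.580, 0.145, 0.275)
t=3.000: state=(0.516, 0.141, 0.343)
t=3.500: state=(0.462, 0.131, 0.408)
t=4.000: state=(0.417, 0.116, 0.466)
t=4.500: state=(0.382, 0.100, 0.518)
t=5.000: state=(0.354, 0.084, 0.561)
t=5.500: state=(0.333, 0.069, 0.598)
t=6.000: state=(0.316, 0.056, 0.628)
t=6.500: state=(0.303, 0.045, 0.652)
t=7.000: state=(0.294, 0.036, 0.671)
t=7.500: state=(0.286, 0.028, 0.686)
t=8.000: state=(0.280, 0.022, 0.698)
t=8.500: state=(0.276, 0.017, 0.707)
t=8.620: state=(0.275, 0.016, 0.709)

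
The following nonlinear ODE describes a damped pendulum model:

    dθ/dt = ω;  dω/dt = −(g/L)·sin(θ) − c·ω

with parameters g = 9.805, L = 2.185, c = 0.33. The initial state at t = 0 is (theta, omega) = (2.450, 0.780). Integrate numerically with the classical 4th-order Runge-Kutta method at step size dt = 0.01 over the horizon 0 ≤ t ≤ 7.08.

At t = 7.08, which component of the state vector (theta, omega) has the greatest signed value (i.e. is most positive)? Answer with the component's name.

t=0.000: state=(2.450, 0.780)
step 1 (dt=0.01): k1=(0.780, -3.119), k2=(0.764, -3.101), k3=(0.764, -3.101), k4=(0.749, -3.083); state += dt/6·(k1+2k2+2k3+k4)
t=0.010: state=(2.458, 0.749)
t=0.020: state=(2.465, 0.718)
t=0.030: state=(2.472, 0.688)
continuing one RK4 step at a time; state shown every 25 steps (Δt=0.25):
t=0.250: state=(2.556, 0.090)
t=0.500: state=(2.501, -0.526)
t=0.750: state=(2.287, -1.205)
t=1.000: state=(1.885, -2.033)
t=1.250: state=(1.264, -2.931)
t=1.500: state=(0.447, -3.494)
t=1.750: state=(-0.412, -3.223)
t=2.000: state=(-1.102, -2.224)
t=2.250: state=(-1.506, -1.008)
t=2.500: state=(-1.612, 0.148)
t=2.750: state=(-1.440, 1.211)
t=3.000: state=(-1.018, 2.128)
t=3.250: state=(-0.408, 2.659)
t=3.500: state=(0.254, 2.521)
t=3.750: state=(0.800, 1.769)
t=4.000: state=(1.116, 0.737)
t=4.250: state=(1.168, -0.310)
t=4.500: state=(0.971, -1.237)
t=4.750: state=(0.571, -1.893)
t=5.000: state=(0.064, -2.076)
t=5.250: state=(-0.420, -1.711)
t=5.500: state=(-0.760, -0.964)
t=5.750: state=(-0.891, -0.083)
t=6.000: state=(-0.806, 0.743)
t=6.250: state=(-0.537, 1.361)
t=6.500: state=(-0.155, 1.619)
t=6.750: state=(0.236, 1.441)
t=7.000: state=(0.536, 0.910)
t=7.080: state=(0.600, 0.695)
compare at T: theta=0.600, omega=0.695

largest component: omega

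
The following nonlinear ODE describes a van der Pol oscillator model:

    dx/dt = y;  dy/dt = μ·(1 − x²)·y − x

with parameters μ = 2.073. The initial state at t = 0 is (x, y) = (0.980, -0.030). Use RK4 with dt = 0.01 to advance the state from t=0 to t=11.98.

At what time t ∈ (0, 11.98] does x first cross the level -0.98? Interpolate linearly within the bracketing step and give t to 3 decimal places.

t=0.000: state=(0.980, -0.030)
step 1 (dt=0.01): k1=(-0.030, -0.982), k2=(-0.035, -0.983), k3=(-0.035, -0.983), k4=(-0.040, -0.983); state += dt/6·(k1+2k2+2k3+k4)
t=0.010: state=(0.980, -0.040)
t=0.020: state=(0.979, -0.050)
t=0.030: state=(0.979, -0.059)
continuing one RK4 step at a time; state shown every 50 steps (Δt=0.5):
t=0.500: state=(0.840, -0.545)
t=1.000: state=(0.375, -1.458)
t=1.500: state=(-0.862, -3.467)
t=1.530: state=(-0.966, -3.475)
next step: t=1.540: state=(-1.001, -3.468) — x has crossed -0.98
linear interpolation between t=1.530 (-0.96592) and t=1.540 (-1.00064) → t≈1.534

t = 1.534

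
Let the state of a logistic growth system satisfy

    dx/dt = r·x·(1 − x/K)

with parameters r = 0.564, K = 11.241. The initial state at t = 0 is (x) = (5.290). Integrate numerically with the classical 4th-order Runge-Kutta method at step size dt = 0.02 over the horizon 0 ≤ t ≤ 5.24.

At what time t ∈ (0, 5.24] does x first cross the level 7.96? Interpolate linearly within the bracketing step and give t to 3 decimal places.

t = 1.780

t=0.000: state=(5.290)
step 1 (dt=0.02): k1=(1.580), k2=(1.580), k3=(1.580), k4=(1.580); state += dt/6·(k1+2k2+2k3+k4)
t=0.020: state=(5.322)
t=0.040: state=(5.353)
t=0.060: state=(5.385)
continuing one RK4 step at a time; state shown every 10 steps (Δt=0.2):
t=0.200: state=(5.607)
t=0.400: state=(5.923)
t=0.600: state=(6.238)
t=0.800: state=(6.549)
t=1.000: state=(6.854)
t=1.200: state=(7.152)
t=1.400: state=(7.441)
t=1.600: state=(7.719)
t=1.780: state=(7.960)
next step: t=1.800: state=(7.986) — x has crossed 7.96
linear interpolation between t=1.780 (7.95976) and t=1.800 (7.98591) → t≈1.780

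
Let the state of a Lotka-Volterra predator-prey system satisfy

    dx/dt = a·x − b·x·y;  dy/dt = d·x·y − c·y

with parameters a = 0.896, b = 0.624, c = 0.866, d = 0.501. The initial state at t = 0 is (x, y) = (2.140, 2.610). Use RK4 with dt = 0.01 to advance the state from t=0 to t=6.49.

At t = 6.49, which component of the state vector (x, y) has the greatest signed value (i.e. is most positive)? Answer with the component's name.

t=0.000: state=(2.140, 2.610)
step 1 (dt=0.01): k1=(-1.568, 0.538), k2=(-1.566, 0.528), k3=(-1.566, 0.528), k4=(-1.563, 0.519); state += dt/6·(k1+2k2+2k3+k4)
t=0.010: state=(2.124, 2.615)
t=0.020: state=(2.109, 2.620)
t=0.030: state=(2.093, 2.625)
continuing one RK4 step at a time; state shown every 25 steps (Δt=0.25):
t=0.250: state=(1.769, 2.684)
t=0.500: state=(1.459, 2.643)
t=0.750: state=(1.219, 2.516)
t=1.000: state=(1.044, 2.333)
t=1.250: state=(0.923, 2.124)
t=1.500: state=(0.843, 1.910)
t=1.750: state=(0.796, 1.704)
t=2.000: state=(0.775, 1.514)
t=2.250: state=(0.776, 1.343)
t=2.500: state=(0.797, 1.193)
t=2.750: state=(0.836, 1.064)
t=3.000: state=(0.894, 0.955)
t=3.250: state=(0.970, 0.864)
t=3.500: state=(1.067, 0.790)
t=3.750: state=(1.186, 0.733)
t=4.000: state=(1.328, 0.691)
t=4.250: state=(1.495, 0.663)
t=4.500: state=(1.689, 0.652)
t=4.750: state=(1.908, 0.658)
t=5.000: state=(2.150, 0.683)
t=5.250: state=(2.410, 0.731)
t=5.500: state=(2.675, 0.810)
t=5.750: state=(2.924, 0.927)
t=6.000: state=(3.128, 1.091)
t=6.250: state=(3.247, 1.311)
t=6.490: state=(3.246, 1.575)
compare at T: x=3.246, y=1.575

largest component: x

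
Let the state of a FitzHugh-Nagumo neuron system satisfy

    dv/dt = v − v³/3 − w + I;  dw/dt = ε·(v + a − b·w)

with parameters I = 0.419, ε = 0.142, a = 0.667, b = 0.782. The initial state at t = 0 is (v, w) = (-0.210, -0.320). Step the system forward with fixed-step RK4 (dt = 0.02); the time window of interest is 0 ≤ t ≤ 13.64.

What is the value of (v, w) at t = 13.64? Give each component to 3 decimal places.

(v, w) = (-1.828, 0.532)

t=0.000: state=(-0.210, -0.320)
step 1 (dt=0.02): k1=(0.532, 0.100), k2=(0.536, 0.101), k3=(0.536, 0.101), k4=(0.540, 0.102); state += dt/6·(k1+2k2+2k3+k4)
t=0.020: state=(-0.199, -0.318)
t=0.040: state=(-0.188, -0.316)
t=0.060: state=(-0.177, -0.314)
continuing one RK4 step at a time; state shown every 25 steps (Δt=0.5):
t=0.500: state=(0.117, -0.261)
t=1.000: state=(0.599, -0.176)
t=1.500: state=(1.183, -0.059)
t=2.000: state=(1.609, 0.088)
t=2.500: state=(1.761, 0.247)
t=3.000: state=(1.767, 0.402)
t=3.500: state=(1.723, 0.547)
t=4.000: state=(1.662, 0.681)
t=4.500: state=(1.594, 0.803)
t=5.000: state=(1.522, 0.913)
t=5.500: state=(1.447, 1.012)
t=6.000: state=(1.366, 1.101)
t=6.500: state=(1.280, 1.179)
t=7.000: state=(1.186, 1.246)
t=7.500: state=(1.081, 1.303)
t=8.000: state=(0.960, 1.350)
t=8.500: state=(0.812, 1.384)
t=9.000: state=(0.620, 1.405)
t=9.500: state=(0.350, 1.409)
t=10.000: state=(-0.063, 1.390)
t=10.500: state=(-0.704, 1.336)
t=11.000: state=(-1.444, 1.235)
t=11.500: state=(-1.852, 1.098)
t=12.000: state=(-1.944, 0.952)
t=12.500: state=(-1.928, 0.813)
t=13.000: state=(-1.888, 0.683)
t=13.500: state=(-1.841, 0.564)
t=13.640: state=(-1.828, 0.532)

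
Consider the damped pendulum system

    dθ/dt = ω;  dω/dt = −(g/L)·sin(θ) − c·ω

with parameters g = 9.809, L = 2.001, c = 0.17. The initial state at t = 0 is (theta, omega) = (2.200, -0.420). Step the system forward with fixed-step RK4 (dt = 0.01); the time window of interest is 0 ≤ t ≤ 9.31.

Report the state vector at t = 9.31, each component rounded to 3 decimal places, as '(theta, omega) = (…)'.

t=0.000: state=(2.200, -0.420)
step 1 (dt=0.01): k1=(-0.420, -3.892), k2=(-0.439, -3.895), k3=(-0.439, -3.895), k4=(-0.459, -3.898); state += dt/6·(k1+2k2+2k3+k4)
t=0.010: state=(2.196, -0.459)
t=0.020: state=(2.191, -0.498)
t=0.030: state=(2.186, -0.537)
continuing one RK4 step at a time; state shown every 50 steps (Δt=0.5):
t=0.500: state=(1.475, -2.543)
t=1.000: state=(-0.201, -3.633)
t=1.500: state=(-1.563, -1.530)
t=2.000: state=(-1.708, 0.908)
t=2.500: state=(-0.695, 2.989)
t=3.000: state=(0.833, 2.531)
t=3.500: state=(1.509, 0.119)
t=4.000: state=(0.980, -2.147)
t=4.500: state=(-0.352, -2.672)
t=5.000: state=(-1.245, -0.689)
t=5.500: state=(-1.008, 1.566)
t=6.000: state=(0.104, 2.473)
t=6.500: state=(1.024, 0.922)
t=7.000: state=(0.939, -1.213)
t=7.500: state=(-0.004, -2.206)
t=8.000: state=(-0.865, -0.944)
t=8.500: state=(-0.837, 1.020)
t=9.000: state=(-0.015, 1.951)
t=9.310: state=(0.533, 1.455)

(theta, omega) = (0.533, 1.455)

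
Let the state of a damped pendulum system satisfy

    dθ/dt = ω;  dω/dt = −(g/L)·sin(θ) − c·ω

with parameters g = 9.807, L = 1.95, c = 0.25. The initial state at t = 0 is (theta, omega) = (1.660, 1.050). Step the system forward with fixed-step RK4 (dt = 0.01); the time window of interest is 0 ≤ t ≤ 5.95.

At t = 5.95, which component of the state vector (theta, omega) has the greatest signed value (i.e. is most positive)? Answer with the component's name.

largest component: omega

t=0.000: state=(1.660, 1.050)
step 1 (dt=0.01): k1=(1.050, -5.272), k2=(1.024, -5.263), k3=(1.024, -5.263), k4=(0.997, -5.254); state += dt/6·(k1+2k2+2k3+k4)
t=0.010: state=(1.670, 0.997)
t=0.020: state=(1.680, 0.945)
t=0.030: state=(1.689, 0.893)
continuing one RK4 step at a time; state shown every 20 steps (Δt=0.2):
t=0.200: state=(1.767, 0.031)
t=0.400: state=(1.676, -0.938)
t=0.600: state=(1.394, -1.870)
t=0.800: state=(0.936, -2.677)
t=1.000: state=(0.347, -3.128)
t=1.200: state=(-0.277, -3.005)
t=1.400: state=(-0.819, -2.343)
t=1.600: state=(-1.195, -1.395)
t=1.800: state=(-1.373, -0.383)
t=2.000: state=(-1.350, 0.599)
t=2.200: state=(-1.139, 1.501)
t=2.400: state=(-0.761, 2.227)
t=2.600: state=(-0.271, 2.602)
t=2.800: state=(0.246, 2.483)
t=3.000: state=(0.692, 1.912)
t=3.200: state=(0.993, 1.080)
t=3.400: state=(1.118, 0.166)
t=3.600: state=(1.062, -0.718)
t=3.800: state=(0.839, -1.486)
t=4.000: state=(0.483, -2.019)
t=4.200: state=(0.056, -2.180)
t=4.400: state=(-0.361, -1.921)
t=4.600: state=(-0.690, -1.328)
t=4.800: state=(-0.880, -0.561)
t=5.000: state=(-0.912, 0.240)
t=5.200: state=(-0.789, 0.973)
t=5.400: state=(-0.534, 1.533)
t=5.600: state=(-0.194, 1.809)
t=5.800: state=(0.166, 1.732)
t=5.950: state=(0.407, 1.457)
compare at T: theta=0.407, omega=1.457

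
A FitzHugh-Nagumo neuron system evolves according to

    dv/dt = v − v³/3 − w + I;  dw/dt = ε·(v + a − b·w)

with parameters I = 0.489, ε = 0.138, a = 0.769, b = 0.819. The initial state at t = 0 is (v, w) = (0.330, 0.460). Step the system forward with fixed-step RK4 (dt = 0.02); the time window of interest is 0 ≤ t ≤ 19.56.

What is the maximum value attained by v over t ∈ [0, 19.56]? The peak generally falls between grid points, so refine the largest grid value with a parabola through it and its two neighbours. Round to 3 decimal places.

max v = 1.408

t=0.000: state=(0.330, 0.460)
step 1 (dt=0.02): k1=(0.347, 0.100), k2=(0.349, 0.100), k3=(0.349, 0.100), k4=(0.351, 0.100); state += dt/6·(k1+2k2+2k3+k4)
t=0.020: state=(0.337, 0.462)
t=0.040: state=(0.344, 0.464)
t=0.060: state=(0.351, 0.466)
continuing one RK4 step at a time; state shown every 50 steps (Δt=1):
t=1.000: state=(0.779, 0.582)
t=2.000: state=(1.250, 0.755)
t=3.000: state=(1.407, 0.952)
t=4.000: state=(1.348, 1.132)
t=5.000: state=(1.207, 1.278)
t=6.000: state=(1.010, 1.387)
t=7.000: state=(0.721, 1.453)
t=8.000: state=(0.183, 1.461)
t=9.000: state=(-1.044, 1.357)
t=10.000: state=(-1.914, 1.102)
t=11.000: state=(-1.913, 0.832)
t=12.000: state=(-1.825, 0.599)
t=13.000: state=(-1.734, 0.404)
t=14.000: state=(-1.645, 0.240)
t=15.000: state=(-1.558, 0.106)
t=16.000: state=(-1.473, -0.002)
t=17.000: state=(-1.390, -0.089)
t=18.000: state=(-1.308, -0.155)
t=19.000: state=(-1.227, -0.203)
t=19.560: state=(-1.182, -0.223)
largest grid value and its neighbours: v(3.060)=1.40793, v(3.080)=1.40796, v(3.100)=1.40790
parabola through these three points peaks at t≈3.076 with v≈1.40796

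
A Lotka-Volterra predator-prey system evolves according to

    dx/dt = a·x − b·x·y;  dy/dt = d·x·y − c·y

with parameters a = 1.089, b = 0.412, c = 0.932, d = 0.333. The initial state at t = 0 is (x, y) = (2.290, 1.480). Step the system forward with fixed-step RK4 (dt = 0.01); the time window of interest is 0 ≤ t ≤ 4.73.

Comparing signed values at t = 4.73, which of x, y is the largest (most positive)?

largest component: y

t=0.000: state=(2.290, 1.480)
step 1 (dt=0.01): k1=(1.097, -0.251), k2=(1.101, -0.248), k3=(1.101, -0.248), k4=(1.105, -0.245); state += dt/6·(k1+2k2+2k3+k4)
t=0.010: state=(2.301, 1.478)
t=0.020: state=(2.312, 1.475)
t=0.030: state=(2.323, 1.473)
continuing one RK4 step at a time; state shown every 20 steps (Δt=0.2):
t=0.200: state=(2.525, 1.442)
t=0.400: state=(2.790, 1.428)
t=0.600: state=(3.082, 1.441)
t=0.800: state=(3.398, 1.484)
t=1.000: state=(3.728, 1.561)
t=1.200: state=(4.057, 1.679)
t=1.400: state=(4.364, 1.845)
t=1.600: state=(4.620, 2.066)
t=1.800: state=(4.792, 2.347)
t=2.000: state=(4.844, 2.687)
t=2.200: state=(4.751, 3.072)
t=2.400: state=(4.511, 3.474)
t=2.600: state=(4.147, 3.848)
t=2.800: state=(3.706, 4.150)
t=3.000: state=(3.245, 4.341)
t=3.200: state=(2.811, 4.406)
t=3.400: state=(2.435, 4.353)
t=3.600: state=(2.126, 4.204)
t=3.800: state=(1.886, 3.987)
t=4.000: state=(1.706, 3.728)
t=4.200: state=(1.578, 3.451)
t=4.400: state=(1.494, 3.171)
t=4.600: state=(1.446, 2.902)
t=4.730: state=(1.433, 2.736)
compare at T: x=1.433, y=2.736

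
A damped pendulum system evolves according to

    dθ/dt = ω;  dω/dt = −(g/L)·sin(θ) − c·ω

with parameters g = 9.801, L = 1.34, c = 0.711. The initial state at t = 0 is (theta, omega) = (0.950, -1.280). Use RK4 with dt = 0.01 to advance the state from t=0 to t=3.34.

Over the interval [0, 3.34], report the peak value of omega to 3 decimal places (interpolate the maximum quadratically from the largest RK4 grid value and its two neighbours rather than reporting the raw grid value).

t=0.000: state=(0.950, -1.280)
step 1 (dt=0.01): k1=(-1.280, -5.039), k2=(-1.305, -4.994), k3=(-1.305, -4.994), k4=(-1.330, -4.948); state += dt/6·(k1+2k2+2k3+k4)
t=0.010: state=(0.937, -1.330)
t=0.020: state=(0.923, -1.379)
t=0.030: state=(0.909, -1.427)
continuing one RK4 step at a time; state shown every 20 steps (Δt=0.2):
t=0.200: state=(0.607, -2.072)
t=0.400: state=(0.159, -2.301)
t=0.600: state=(-0.271, -1.904)
t=0.800: state=(-0.573, -1.074)
t=1.000: state=(-0.691, -0.106)
t=1.200: state=(-0.623, 0.755)
t=1.400: state=(-0.408, 1.335)
t=1.600: state=(-0.117, 1.509)
t=1.800: state=(0.167, 1.265)
t=2.000: state=(0.369, 0.721)
t=2.200: state=(0.449, 0.069)
t=2.400: state=(0.402, -0.514)
t=2.600: state=(0.257, -0.892)
t=2.800: state=(0.064, -0.990)
t=3.000: state=(-0.121, -0.813)
t=3.200: state=(-0.249, -0.445)
t=3.340: state=(-0.290, -0.140)
largest grid value and its neighbours: omega(1.570)=1.51128, omega(1.580)=1.51177, omega(1.590)=1.51117
parabola through these three points peaks at t≈1.580 with omega≈1.51177

max omega = 1.512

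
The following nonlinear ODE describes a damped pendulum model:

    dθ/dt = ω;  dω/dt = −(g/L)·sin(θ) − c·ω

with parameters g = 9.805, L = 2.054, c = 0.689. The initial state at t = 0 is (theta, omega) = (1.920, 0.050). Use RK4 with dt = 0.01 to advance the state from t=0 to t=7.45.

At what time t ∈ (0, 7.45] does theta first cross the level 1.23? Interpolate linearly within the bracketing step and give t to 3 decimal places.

t = 0.595

t=0.000: state=(1.920, 0.050)
step 1 (dt=0.01): k1=(0.050, -4.520), k2=(0.027, -4.504), k3=(0.027, -4.504), k4=(0.005, -4.488); state += dt/6·(k1+2k2+2k3+k4)
t=0.010: state=(1.920, 0.005)
t=0.020: state=(1.920, -0.040)
t=0.030: state=(1.919, -0.084)
continuing one RK4 step at a time; state shown every 25 steps (Δt=0.25):
t=0.250: state=(1.798, -1.002)
t=0.500: state=(1.429, -1.931)
t=0.590: state=(1.242, -2.220)
next step: t=0.600: state=(1.219, -2.249) — theta has crossed 1.23
linear interpolation between t=0.590 (1.24159) and t=0.600 (1.21924) → t≈0.595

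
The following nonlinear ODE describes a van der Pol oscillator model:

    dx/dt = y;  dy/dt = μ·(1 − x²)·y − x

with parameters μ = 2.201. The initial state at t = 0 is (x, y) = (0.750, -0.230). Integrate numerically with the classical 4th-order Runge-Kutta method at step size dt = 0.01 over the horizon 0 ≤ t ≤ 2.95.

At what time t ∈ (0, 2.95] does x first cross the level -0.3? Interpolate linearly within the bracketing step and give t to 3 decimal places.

t = 0.983

t=0.000: state=(0.750, -0.230)
step 1 (dt=0.01): k1=(-0.230, -0.971), k2=(-0.235, -0.976), k3=(-0.235, -0.976), k4=(-0.240, -0.980); state += dt/6·(k1+2k2+2k3+k4)
t=0.010: state=(0.748, -0.240)
t=0.020: state=(0.745, -0.250)
t=0.030: state=(0.743, -0.260)
continuing one RK4 step at a time; state shown every 10 steps (Δt=0.1):
t=0.100: state=(0.722, -0.332)
t=0.200: state=(0.683, -0.445)
t=0.300: state=(0.632, -0.575)
t=0.400: state=(0.568, -0.726)
t=0.500: state=(0.486, -0.908)
t=0.600: state=(0.384, -1.133)
t=0.700: state=(0.257, -1.416)
t=0.800: state=(0.099, -1.772)
t=0.900: state=(-0.100, -2.207)
t=0.980: state=(-0.292, -2.597)
next step: t=0.990: state=(-0.318, -2.646) — x has crossed -0.3
linear interpolation between t=0.980 (-0.29154) and t=0.990 (-0.31775) → t≈0.983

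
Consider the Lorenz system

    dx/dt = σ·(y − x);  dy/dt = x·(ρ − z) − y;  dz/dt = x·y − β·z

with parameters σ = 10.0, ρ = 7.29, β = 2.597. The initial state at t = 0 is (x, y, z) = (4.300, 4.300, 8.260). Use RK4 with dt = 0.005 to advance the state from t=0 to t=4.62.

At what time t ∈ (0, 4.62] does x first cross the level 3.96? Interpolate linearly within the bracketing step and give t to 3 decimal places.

t = 0.114

t=0.000: state=(4.300, 4.300, 8.260)
step 1 (dt=0.005): k1=(0.000, -8.471, -2.961), k2=(-0.212, -8.418, -3.033), k3=(-0.205, -8.417, -3.034), k4=(-0.411, -8.363, -3.107); state += dt/6·(k1+2k2+2k3+k4)
t=0.005: state=(4.299, 4.258, 8.245)
t=0.010: state=(4.296, 4.216, 8.229)
t=0.015: state=(4.291, 4.175, 8.212)
t=0.110: state=(3.977, 3.528, 7.753)
next step: t=0.115: state=(3.955, 3.502, 7.722) — x has crossed 3.96
linear interpolation between t=0.110 (3.97732) and t=0.115 (3.95476) → t≈0.114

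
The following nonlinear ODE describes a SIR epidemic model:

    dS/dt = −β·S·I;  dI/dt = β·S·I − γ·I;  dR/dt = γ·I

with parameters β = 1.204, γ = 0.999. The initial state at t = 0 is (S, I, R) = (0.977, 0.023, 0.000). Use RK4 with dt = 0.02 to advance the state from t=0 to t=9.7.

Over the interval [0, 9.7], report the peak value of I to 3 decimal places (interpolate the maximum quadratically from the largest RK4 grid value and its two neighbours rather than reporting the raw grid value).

t=0.000: state=(0.977, 0.023, 0.000)
step 1 (dt=0.02): k1=(-0.027, 0.004, 0.023), k2=(-0.027, 0.004, 0.023), k3=(-0.027, 0.004, 0.023), k4=(-0.027, 0.004, 0.023); state += dt/6·(k1+2k2+2k3+k4)
t=0.020: state=(0.976, 0.023, 0.000)
t=0.040: state=(0.976, 0.023, 0.001)
t=0.060: state=(0.975, 0.023, 0.001)
continuing one RK4 step at a time; state shown every 25 steps (Δt=0.5):
t=0.500: state=(0.963, 0.025, 0.012)
t=1.000: state=(0.948, 0.027, 0.025)
t=1.500: state=(0.932, 0.029, 0.039)
t=2.000: state=(0.916, 0.031, 0.054)
t=2.500: state=(0.899, 0.032, 0.069)
t=3.000: state=(0.881, 0.033, 0.086)
t=3.500: state=(0.863, 0.034, 0.103)
t=4.000: state=(0.846, 0.035, 0.120)
t=4.500: state=(0.828, 0.035, 0.137)
t=5.000: state=(0.811, 0.034, 0.154)
t=5.500: state=(0.795, 0.034, 0.171)
t=6.000: state=(0.779, 0.033, 0.188)
t=6.500: state=(0.764, 0.032, 0.204)
t=7.000: state=(0.749, 0.031, 0.220)
t=7.500: state=(0.736, 0.029, 0.235)
t=8.000: state=(0.724, 0.027, 0.249)
t=8.500: state=(0.712, 0.026, 0.262)
t=9.000: state=(0.702, 0.024, 0.274)
t=9.500: state=(0.692, 0.022, 0.286)
t=9.700: state=(0.689, 0.021, 0.290)
largest grid value and its neighbours: I(4.440)=0.03470, I(4.460)=0.03470, I(4.480)=0.03470
parabola through these three points peaks at t≈4.460 with I≈0.03470

max I = 0.035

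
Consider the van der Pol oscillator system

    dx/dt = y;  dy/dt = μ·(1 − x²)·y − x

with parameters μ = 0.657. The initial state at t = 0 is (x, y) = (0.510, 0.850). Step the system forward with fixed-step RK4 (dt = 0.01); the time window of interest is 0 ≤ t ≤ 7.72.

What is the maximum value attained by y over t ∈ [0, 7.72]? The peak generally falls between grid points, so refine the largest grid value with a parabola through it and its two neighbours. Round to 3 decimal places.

t=0.000: state=(0.510, 0.850)
step 1 (dt=0.01): k1=(0.850, -0.097), k2=(0.850, -0.104), k3=(0.849, -0.104), k4=(0.849, -0.111); state += dt/6·(k1+2k2+2k3+k4)
t=0.010: state=(0.518, 0.849)
t=0.020: state=(0.527, 0.848)
t=0.030: state=(0.535, 0.846)
continuing one RK4 step at a time; state shown every 25 steps (Δt=0.25):
t=0.250: state=(0.716, 0.780)
t=0.500: state=(0.892, 0.619)
t=0.750: state=(1.019, 0.386)
t=1.000: state=(1.083, 0.118)
t=1.250: state=(1.078, -0.153)
t=1.500: state=(1.007, -0.411)
t=1.750: state=(0.873, -0.658)
t=2.000: state=(0.678, -0.903)
t=2.250: state=(0.421, -1.159)
t=2.500: state=(0.098, -1.422)
t=2.750: state=(-0.287, -1.647)
t=3.000: state=(-0.714, -1.728)
t=3.250: state=(-1.128, -1.534)
t=3.500: state=(-1.457, -1.062)
t=3.750: state=(-1.651, -0.490)
t=4.000: state=(-1.709, 0.002)
t=4.250: state=(-1.660, 0.367)
t=4.500: state=(-1.533, 0.638)
t=4.750: state=(-1.345, 0.866)
t=5.000: state=(-1.101, 1.092)
t=5.250: state=(-0.796, 1.349)
t=5.500: state=(-0.422, 1.655)
t=5.750: state=(0.034, 1.988)
t=6.000: state=(0.565, 2.224)
t=6.250: state=(1.117, 2.110)
t=6.500: state=(1.579, 1.517)
t=6.750: state=(1.858, 0.723)
t=7.000: state=(1.954, 0.078)
t=7.250: state=(1.917, -0.341)
t=7.500: state=(1.796, -0.612)
t=7.720: state=(1.641, -0.791)
largest grid value and its neighbours: y(6.060)=2.23889, y(6.070)=2.23908, y(6.080)=2.23858
parabola through these three points peaks at t≈6.068 with y≈2.23910

max y = 2.239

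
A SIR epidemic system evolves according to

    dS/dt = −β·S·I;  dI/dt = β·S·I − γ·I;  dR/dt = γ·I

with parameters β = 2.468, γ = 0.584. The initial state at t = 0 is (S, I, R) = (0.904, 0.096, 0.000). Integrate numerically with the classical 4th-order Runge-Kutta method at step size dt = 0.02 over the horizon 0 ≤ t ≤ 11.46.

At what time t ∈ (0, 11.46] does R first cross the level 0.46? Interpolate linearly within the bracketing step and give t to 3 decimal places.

t = 2.385

t=0.000: state=(0.904, 0.096, 0.000)
step 1 (dt=0.02): k1=(-0.214, 0.158, 0.056), k2=(-0.217, 0.160, 0.057), k3=(-0.217, 0.160, 0.057), k4=(-0.220, 0.162, 0.058); state += dt/6·(k1+2k2+2k3+k4)
t=0.020: state=(0.900, 0.099, 0.001)
t=0.040: state=(0.895, 0.102, 0.002)
t=0.060: state=(0.891, 0.106, 0.004)
continuing one RK4 step at a time; state shown every 25 steps (Δt=0.5):
t=0.500: state=(0.756, 0.201, 0.042)
t=1.000: state=(0.543, 0.337, 0.121)
t=1.500: state=(0.336, 0.430, 0.235)
t=2.000: state=(0.194, 0.442, 0.364)
t=2.380: state=(0.130, 0.411, 0.459)
next step: t=2.400: state=(0.127, 0.409, 0.464) — R has crossed 0.46
linear interpolation between t=2.380 (0.45875) and t=2.400 (0.46354) → t≈2.385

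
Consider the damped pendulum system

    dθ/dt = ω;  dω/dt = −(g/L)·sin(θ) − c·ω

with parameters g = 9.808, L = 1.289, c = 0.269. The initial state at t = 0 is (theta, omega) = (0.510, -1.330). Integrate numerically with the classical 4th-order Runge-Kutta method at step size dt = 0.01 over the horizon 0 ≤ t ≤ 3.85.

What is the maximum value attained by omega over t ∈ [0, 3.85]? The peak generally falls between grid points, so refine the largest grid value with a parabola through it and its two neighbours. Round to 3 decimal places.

t=0.000: state=(0.510, -1.330)
step 1 (dt=0.01): k1=(-1.330, -3.357), k2=(-1.347, -3.308), k3=(-1.347, -3.308), k4=(-1.363, -3.258); state += dt/6·(k1+2k2+2k3+k4)
t=0.010: state=(0.497, -1.363)
t=0.020: state=(0.483, -1.395)
t=0.030: state=(0.469, -1.426)
continuing one RK4 step at a time; state shown every 20 steps (Δt=0.2):
t=0.200: state=(0.191, -1.776)
t=0.400: state=(-0.165, -1.698)
t=0.600: state=(-0.456, -1.143)
t=0.800: state=(-0.604, -0.317)
t=1.000: state=(-0.580, 0.544)
t=1.200: state=(-0.399, 1.225)
t=1.400: state=(-0.115, 1.541)
t=1.600: state=(0.187, 1.401)
t=1.800: state=(0.420, 0.872)
t=2.000: state=(0.522, 0.138)
t=2.200: state=(0.475, -0.593)
t=2.400: state=(0.298, -1.131)
t=2.600: state=(0.046, -1.328)
t=2.800: state=(-0.207, -1.133)
t=3.000: state=(-0.387, -0.628)
t=3.200: state=(-0.448, 0.021)
t=3.400: state=(-0.381, 0.630)
t=3.600: state=(-0.210, 1.036)
t=3.800: state=(0.012, 1.129)
t=3.850: state=(0.068, 1.098)
largest grid value and its neighbours: omega(1.430)=1.54939, omega(1.440)=1.54983, omega(1.450)=1.54909
parabola through these three points peaks at t≈1.439 with omega≈1.54984

max omega = 1.550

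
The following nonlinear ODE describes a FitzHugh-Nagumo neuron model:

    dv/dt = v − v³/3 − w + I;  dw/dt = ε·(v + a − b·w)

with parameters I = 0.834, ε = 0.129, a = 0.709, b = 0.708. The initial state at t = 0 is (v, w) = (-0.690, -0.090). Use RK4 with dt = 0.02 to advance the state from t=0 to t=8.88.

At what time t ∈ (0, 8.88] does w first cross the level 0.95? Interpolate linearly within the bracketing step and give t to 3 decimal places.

t=0.000: state=(-0.690, -0.090)
step 1 (dt=0.02): k1=(0.344, 0.011), k2=(0.345, 0.011), k3=(0.345, 0.011), k4=(0.347, 0.012); state += dt/6·(k1+2k2+2k3+k4)
t=0.020: state=(-0.683, -0.090)
t=0.040: state=(-0.676, -0.090)
t=0.060: state=(-0.669, -0.089)
continuing one RK4 step at a time; state shown every 25 steps (Δt=0.5):
t=0.500: state=(-0.492, -0.079)
t=1.000: state=(-0.213, -0.053)
t=1.500: state=(0.212, -0.007)
t=2.000: state=(0.840, 0.070)
t=2.500: state=(1.489, 0.186)
t=3.000: state=(1.817, 0.329)
t=3.500: state=(1.885, 0.476)
t=4.000: state=(1.863, 0.618)
t=4.500: state=(1.817, 0.751)
t=5.000: state=(1.765, 0.876)
t=5.300: state=(1.732, 0.946)
next step: t=5.320: state=(1.729, 0.950) — w has crossed 0.95
linear interpolation between t=5.300 (0.94572) and t=5.320 (0.95028) → t≈5.319

t = 5.319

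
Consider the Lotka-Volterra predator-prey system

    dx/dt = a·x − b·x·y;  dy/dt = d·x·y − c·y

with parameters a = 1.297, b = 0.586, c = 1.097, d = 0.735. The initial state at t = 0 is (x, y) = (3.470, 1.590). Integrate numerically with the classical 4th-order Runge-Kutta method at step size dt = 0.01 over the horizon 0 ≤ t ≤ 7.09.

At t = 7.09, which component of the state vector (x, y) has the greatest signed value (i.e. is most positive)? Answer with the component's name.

t=0.000: state=(3.470, 1.590)
step 1 (dt=0.01): k1=(1.267, 2.311), k2=(1.246, 2.335), k3=(1.246, 2.335), k4=(1.224, 2.360); state += dt/6·(k1+2k2+2k3+k4)
t=0.010: state=(3.482, 1.613)
t=0.020: state=(3.494, 1.637)
t=0.030: state=(3.506, 1.662)
continuing one RK4 step at a time; state shown every 25 steps (Δt=0.25):
t=0.250: state=(3.616, 2.331)
t=0.500: state=(3.302, 3.371)
t=0.750: state=(2.574, 4.415)
t=1.000: state=(1.773, 4.995)
t=1.250: state=(1.175, 4.959)
t=1.500: state=(0.809, 4.509)
t=1.750: state=(0.604, 3.896)
t=2.000: state=(0.495, 3.272)
t=2.250: state=(0.442, 2.709)
t=2.500: state=(0.426, 2.229)
t=2.750: state=(0.438, 1.834)
t=3.000: state=(0.474, 1.515)
t=3.250: state=(0.536, 1.263)
t=3.500: state=(0.625, 1.068)
t=3.750: state=(0.747, 0.920)
t=4.000: state=(0.911, 0.814)
t=4.250: state=(1.124, 0.745)
t=4.500: state=(1.398, 0.714)
t=4.750: state=(1.741, 0.723)
t=5.000: state=(2.158, 0.785)
t=5.250: state=(2.636, 0.927)
t=5.500: state=(3.126, 1.196)
t=5.750: state=(3.514, 1.679)
t=6.000: state=(3.601, 2.469)
t=6.250: state=(3.214, 3.537)
t=6.500: state=(2.451, 4.539)
t=6.750: state=(1.669, 5.026)
t=7.000: state=(1.107, 4.912)
t=7.090: state=(0.964, 4.765)
compare at T: x=0.964, y=4.765

largest component: y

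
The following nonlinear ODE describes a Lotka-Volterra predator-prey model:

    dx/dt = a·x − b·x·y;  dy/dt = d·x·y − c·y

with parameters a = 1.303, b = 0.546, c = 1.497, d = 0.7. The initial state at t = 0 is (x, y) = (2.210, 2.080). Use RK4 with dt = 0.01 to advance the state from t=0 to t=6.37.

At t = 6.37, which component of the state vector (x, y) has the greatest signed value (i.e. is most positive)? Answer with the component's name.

t=0.000: state=(2.210, 2.080)
step 1 (dt=0.01): k1=(0.370, 0.104), k2=(0.369, 0.107), k3=(0.369, 0.107), k4=(0.369, 0.109); state += dt/6·(k1+2k2+2k3+k4)
t=0.010: state=(2.214, 2.081)
t=0.020: state=(2.217, 2.082)
t=0.030: state=(2.221, 2.083)
continuing one RK4 step at a time; state shown every 25 steps (Δt=0.25):
t=0.250: state=(2.299, 2.123)
t=0.500: state=(2.371, 2.198)
t=0.750: state=(2.417, 2.299)
t=1.000: state=(2.427, 2.418)
t=1.250: state=(2.396, 2.537)
t=1.500: state=(2.330, 2.640)
t=1.750: state=(2.239, 2.710)
t=2.000: state=(2.138, 2.734)
t=2.250: state=(2.041, 2.710)
t=2.500: state=(1.961, 2.645)
t=2.750: state=(1.905, 2.550)
t=3.000: state=(1.877, 2.441)
t=3.250: state=(1.877, 2.331)
t=3.500: state=(1.904, 2.231)
t=3.750: state=(1.957, 2.150)
t=4.000: state=(2.029, 2.096)
t=4.250: state=(2.115, 2.071)
t=4.500: state=(2.208, 2.079)
t=4.750: state=(2.297, 2.122)
t=5.000: state=(2.370, 2.196)
t=5.250: state=(2.416, 2.297)
t=5.500: state=(2.427, 2.415)
t=5.750: state=(2.397, 2.535)
t=6.000: state=(2.332, 2.638)
t=6.250: state=(2.242, 2.709)
t=6.370: state=(2.193, 2.727)
compare at T: x=2.193, y=2.727

largest component: y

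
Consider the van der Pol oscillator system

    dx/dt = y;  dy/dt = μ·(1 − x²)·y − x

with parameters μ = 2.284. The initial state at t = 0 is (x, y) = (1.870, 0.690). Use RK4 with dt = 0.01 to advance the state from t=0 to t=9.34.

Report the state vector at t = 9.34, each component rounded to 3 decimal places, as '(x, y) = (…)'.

t=0.000: state=(1.870, 0.690)
step 1 (dt=0.01): k1=(0.690, -5.805), k2=(0.661, -5.662), k3=(0.662, -5.666), k4=(0.633, -5.524); state += dt/6·(k1+2k2+2k3+k4)
t=0.010: state=(1.877, 0.633)
t=0.020: state=(1.883, 0.579)
t=0.030: state=(1.888, 0.528)
continuing one RK4 step at a time; state shown every 50 steps (Δt=0.5):
t=0.500: state=(1.871, -0.269)
t=1.000: state=(1.711, -0.358)
t=1.500: state=(1.513, -0.441)
t=2.000: state=(1.258, -0.599)
t=2.500: state=(0.875, -1.009)
t=3.000: state=(0.064, -2.619)
t=3.500: state=(-1.704, -2.485)
t=4.000: state=(-2.006, 0.183)
t=4.500: state=(-1.872, 0.309)
t=5.000: state=(-1.705, 0.363)
t=5.500: state=(-1.504, 0.445)
t=6.000: state=(-1.246, 0.608)
t=6.500: state=(-0.855, 1.037)
t=7.000: state=(-0.013, 2.736)
t=7.500: state=(1.749, 2.248)
t=8.000: state=(2.003, -0.196)
t=8.500: state=(1.866, -0.311)
t=9.000: state=(1.698, -0.365)
t=9.340: state=(1.565, -0.417)

(x, y) = (1.565, -0.417)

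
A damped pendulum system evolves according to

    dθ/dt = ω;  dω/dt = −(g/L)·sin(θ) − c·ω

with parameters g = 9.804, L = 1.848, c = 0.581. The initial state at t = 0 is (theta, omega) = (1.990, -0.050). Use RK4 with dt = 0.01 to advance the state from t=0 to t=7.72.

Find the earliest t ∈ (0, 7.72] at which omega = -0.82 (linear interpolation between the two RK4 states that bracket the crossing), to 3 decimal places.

t=0.000: state=(1.990, -0.050)
step 1 (dt=0.01): k1=(-0.050, -4.817), k2=(-0.074, -4.803), k3=(-0.074, -4.804), k4=(-0.098, -4.790); state += dt/6·(k1+2k2+2k3+k4)
t=0.010: state=(1.989, -0.098)
t=0.020: state=(1.988, -0.146)
t=0.030: state=(1.986, -0.193)
t=0.160: state=(1.922, -0.794)
next step: t=0.170: state=(1.914, -0.839) — omega has crossed -0.82
linear interpolation between t=0.160 (-0.79371) and t=0.170 (-0.83886) → t≈0.166

t = 0.166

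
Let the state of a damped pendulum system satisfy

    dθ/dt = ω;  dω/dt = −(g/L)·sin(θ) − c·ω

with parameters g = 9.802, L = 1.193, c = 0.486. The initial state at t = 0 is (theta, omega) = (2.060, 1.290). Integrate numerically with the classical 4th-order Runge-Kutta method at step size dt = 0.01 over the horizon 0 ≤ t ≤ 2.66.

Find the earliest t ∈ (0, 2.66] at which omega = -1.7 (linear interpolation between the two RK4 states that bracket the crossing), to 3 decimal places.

t = 0.433

t=0.000: state=(2.060, 1.290)
step 1 (dt=0.01): k1=(1.290, -7.879), k2=(1.251, -7.835), k3=(1.251, -7.836), k4=(1.212, -7.793); state += dt/6·(k1+2k2+2k3+k4)
t=0.010: state=(2.073, 1.212)
t=0.020: state=(2.084, 1.134)
t=0.030: state=(2.095, 1.057)
continuing one RK4 step at a time; state shown every 10 steps (Δt=0.1):
t=0.100: state=(2.151, 0.542)
t=0.200: state=(2.170, -0.148)
t=0.300: state=(2.122, -0.811)
t=0.400: state=(2.008, -1.476)
t=0.430: state=(1.961, -1.679)
next step: t=0.440: state=(1.944, -1.747) — omega has crossed -1.7
linear interpolation between t=0.430 (-1.67903) and t=0.440 (-1.74696) → t≈0.433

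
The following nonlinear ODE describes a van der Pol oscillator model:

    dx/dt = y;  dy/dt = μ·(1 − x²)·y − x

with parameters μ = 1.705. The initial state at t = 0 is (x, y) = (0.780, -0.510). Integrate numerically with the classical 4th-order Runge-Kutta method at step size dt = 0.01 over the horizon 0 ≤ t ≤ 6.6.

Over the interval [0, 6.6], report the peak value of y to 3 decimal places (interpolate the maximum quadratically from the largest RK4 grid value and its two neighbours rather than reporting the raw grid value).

max y = 3.462

t=0.000: state=(0.780, -0.510)
step 1 (dt=0.01): k1=(-0.510, -1.121), k2=(-0.516, -1.125), k3=(-0.516, -1.125), k4=(-0.521, -1.130); state += dt/6·(k1+2k2+2k3+k4)
t=0.010: state=(0.775, -0.521)
t=0.020: state=(0.770, -0.533)
t=0.030: state=(0.764, -0.544)
continuing one RK4 step at a time; state shown every 25 steps (Δt=0.25):
t=0.250: state=(0.614, -0.830)
t=0.500: state=(0.353, -1.292)
t=0.750: state=(-0.053, -2.001)
t=1.000: state=(-0.657, -2.785)
t=1.250: state=(-1.352, -2.474)
t=1.500: state=(-1.786, -0.980)
t=1.750: state=(-1.898, -0.057)
t=2.000: state=(-1.864, 0.269)
t=2.250: state=(-1.780, 0.391)
t=2.500: state=(-1.673, 0.461)
t=2.750: state=(-1.550, 0.528)
t=3.000: state=(-1.408, 0.611)
t=3.250: state=(-1.241, 0.728)
t=3.500: state=(-1.038, 0.909)
t=3.750: state=(-0.777, 1.214)
t=4.000: state=(-0.412, 1.761)
t=4.250: state=(0.137, 2.695)
t=4.500: state=(0.930, 3.462)
t=4.750: state=(1.680, 2.170)
t=5.000: state=(1.986, 0.467)
t=5.250: state=(2.009, -0.154)
t=5.500: state=(1.945, -0.329)
t=5.750: state=(1.853, -0.397)
t=6.000: state=(1.748, -0.445)
t=6.250: state=(1.630, -0.496)
t=6.500: state=(1.499, -0.562)
t=6.600: state=(1.441, -0.595)
largest grid value and its neighbours: y(4.490)=3.46078, y(4.500)=3.46154, y(4.510)=3.45815
parabola through these three points peaks at t≈4.497 with y≈3.46175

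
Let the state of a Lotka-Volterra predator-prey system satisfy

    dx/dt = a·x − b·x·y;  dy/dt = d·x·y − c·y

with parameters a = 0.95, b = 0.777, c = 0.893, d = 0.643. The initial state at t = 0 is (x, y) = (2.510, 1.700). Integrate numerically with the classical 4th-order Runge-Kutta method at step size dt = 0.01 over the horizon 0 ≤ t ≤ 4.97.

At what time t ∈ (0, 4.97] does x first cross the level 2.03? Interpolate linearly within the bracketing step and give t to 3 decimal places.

t=0.000: state=(2.510, 1.700)
step 1 (dt=0.01): k1=(-0.931, 1.226), k2=(-0.941, 1.225), k3=(-0.941, 1.225), k4=(-0.951, 1.224); state += dt/6·(k1+2k2+2k3+k4)
t=0.010: state=(2.501, 1.712)
t=0.020: state=(2.491, 1.724)
t=0.030: state=(2.481, 1.737)
continuing one RK4 step at a time; state shown every 20 steps (Δt=0.2):
t=0.200: state=(2.287, 1.937)
t=0.380: state=(2.043, 2.120)
next step: t=0.390: state=(2.028, 2.129) — x has crossed 2.03
linear interpolation between t=0.380 (2.04258) and t=0.390 (2.02832) → t≈0.389

t = 0.389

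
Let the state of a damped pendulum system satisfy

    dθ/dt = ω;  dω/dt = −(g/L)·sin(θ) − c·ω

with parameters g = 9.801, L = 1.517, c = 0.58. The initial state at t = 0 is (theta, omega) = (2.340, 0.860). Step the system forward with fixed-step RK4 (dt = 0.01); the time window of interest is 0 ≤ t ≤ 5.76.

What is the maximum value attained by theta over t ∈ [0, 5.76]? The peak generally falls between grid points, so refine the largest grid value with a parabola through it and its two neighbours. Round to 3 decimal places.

t=0.000: state=(2.340, 0.860)
step 1 (dt=0.01): k1=(0.860, -5.141), k2=(0.834, -5.106), k3=(0.834, -5.107), k4=(0.809, -5.073); state += dt/6·(k1+2k2+2k3+k4)
t=0.010: state=(2.348, 0.809)
t=0.020: state=(2.356, 0.759)
t=0.030: state=(2.364, 0.709)
continuing one RK4 step at a time; state shown every 20 steps (Δt=0.2):
t=0.200: state=(2.417, -0.063)
t=0.400: state=(2.321, -0.896)
t=0.600: state=(2.055, -1.782)
t=0.800: state=(1.602, -2.753)
t=1.000: state=(0.961, -3.603)
t=1.200: state=(0.201, -3.859)
t=1.400: state=(-0.522, -3.224)
t=1.600: state=(-1.049, -1.997)
t=1.800: state=(-1.313, -0.641)
t=2.000: state=(-1.313, 0.615)
t=2.200: state=(-1.079, 1.687)
t=2.400: state=(-0.659, 2.434)
t=2.600: state=(-0.142, 2.636)
t=2.800: state=(0.352, 2.206)
t=3.000: state=(0.711, 1.331)
t=3.200: state=(0.874, 0.301)
t=3.400: state=(0.835, -0.665)
t=3.600: state=(0.623, -1.412)
t=3.800: state=(0.295, -1.799)
t=4.000: state=(-0.066, -1.735)
t=4.200: state=(-0.372, -1.268)
t=4.400: state=(-0.558, -0.568)
t=4.600: state=(-0.597, 0.173)
t=4.800: state=(-0.496, 0.798)
t=5.000: state=(-0.293, 1.184)
t=5.200: state=(-0.044, 1.257)
t=5.400: state=(0.189, 1.024)
t=5.600: state=(0.351, 0.576)
t=5.760: state=(0.410, 0.153)
largest grid value and its neighbours: theta(0.180)=2.41713, theta(0.190)=2.41714, theta(0.200)=2.41672
parabola through these three points peaks at t≈0.185 with theta≈2.41719

max theta = 2.417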